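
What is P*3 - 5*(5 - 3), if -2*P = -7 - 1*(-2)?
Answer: -5/2 ≈ -2.5000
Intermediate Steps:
P = 5/2 (P = -(-7 - 1*(-2))/2 = -(-7 + 2)/2 = -½*(-5) = 5/2 ≈ 2.5000)
P*3 - 5*(5 - 3) = (5/2)*3 - 5*(5 - 3) = 15/2 - 5*2 = 15/2 - 10 = -5/2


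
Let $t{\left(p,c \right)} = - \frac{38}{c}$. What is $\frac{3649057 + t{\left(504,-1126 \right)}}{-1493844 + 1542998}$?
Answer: $\frac{1027209555}{13836851} \approx 74.237$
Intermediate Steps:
$\frac{3649057 + t{\left(504,-1126 \right)}}{-1493844 + 1542998} = \frac{3649057 - \frac{38}{-1126}}{-1493844 + 1542998} = \frac{3649057 - - \frac{19}{563}}{49154} = \left(3649057 + \frac{19}{563}\right) \frac{1}{49154} = \frac{2054419110}{563} \cdot \frac{1}{49154} = \frac{1027209555}{13836851}$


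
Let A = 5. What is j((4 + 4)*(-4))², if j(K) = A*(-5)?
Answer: 625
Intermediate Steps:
j(K) = -25 (j(K) = 5*(-5) = -25)
j((4 + 4)*(-4))² = (-25)² = 625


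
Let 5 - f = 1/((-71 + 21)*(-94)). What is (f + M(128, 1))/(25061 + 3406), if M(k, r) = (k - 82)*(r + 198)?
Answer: 43047299/133794900 ≈ 0.32174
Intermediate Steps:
M(k, r) = (-82 + k)*(198 + r)
f = 23499/4700 (f = 5 - 1/((-71 + 21)*(-94)) = 5 - 1/((-50*(-94))) = 5 - 1/4700 = 23499/4700 ≈ 4.9998)
(f + M(128, 1))/(25061 + 3406) = (23499/4700 + (-16236 - 82*1 + 198*128 + 128*1))/(25061 + 3406) = (23499/4700 + (-16236 - 82 + 25344 + 128))/28467 = (23499/4700 + 9154)*(1/28467) = (43047299/4700)*(1/28467) = 43047299/133794900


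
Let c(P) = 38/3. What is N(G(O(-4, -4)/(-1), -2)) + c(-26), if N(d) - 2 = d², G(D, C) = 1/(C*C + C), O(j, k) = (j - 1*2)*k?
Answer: 179/12 ≈ 14.917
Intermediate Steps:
O(j, k) = k*(-2 + j) (O(j, k) = (j - 2)*k = (-2 + j)*k = k*(-2 + j))
c(P) = 38/3 (c(P) = 38*(⅓) = 38/3)
G(D, C) = 1/(C + C²) (G(D, C) = 1/(C² + C) = 1/(C + C²))
N(d) = 2 + d²
N(G(O(-4, -4)/(-1), -2)) + c(-26) = (2 + (1/((-2)*(1 - 2)))²) + 38/3 = (2 + (-½/(-1))²) + 38/3 = (2 + (-½*(-1))²) + 38/3 = (2 + (½)²) + 38/3 = (2 + ¼) + 38/3 = 9/4 + 38/3 = 179/12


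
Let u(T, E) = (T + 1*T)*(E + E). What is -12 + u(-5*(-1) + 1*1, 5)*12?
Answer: 1428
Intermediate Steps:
u(T, E) = 4*E*T (u(T, E) = (T + T)*(2*E) = (2*T)*(2*E) = 4*E*T)
-12 + u(-5*(-1) + 1*1, 5)*12 = -12 + (4*5*(-5*(-1) + 1*1))*12 = -12 + (4*5*(5 + 1))*12 = -12 + (4*5*6)*12 = -12 + 120*12 = -12 + 1440 = 1428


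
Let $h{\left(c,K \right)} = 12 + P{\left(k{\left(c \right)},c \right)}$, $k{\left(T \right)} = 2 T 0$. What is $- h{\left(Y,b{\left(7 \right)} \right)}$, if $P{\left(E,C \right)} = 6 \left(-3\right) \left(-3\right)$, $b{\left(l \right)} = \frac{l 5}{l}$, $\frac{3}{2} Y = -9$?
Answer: $-66$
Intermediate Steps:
$Y = -6$ ($Y = \frac{2}{3} \left(-9\right) = -6$)
$k{\left(T \right)} = 0$
$b{\left(l \right)} = 5$ ($b{\left(l \right)} = \frac{5 l}{l} = 5$)
$P{\left(E,C \right)} = 54$ ($P{\left(E,C \right)} = \left(-18\right) \left(-3\right) = 54$)
$h{\left(c,K \right)} = 66$ ($h{\left(c,K \right)} = 12 + 54 = 66$)
$- h{\left(Y,b{\left(7 \right)} \right)} = \left(-1\right) 66 = -66$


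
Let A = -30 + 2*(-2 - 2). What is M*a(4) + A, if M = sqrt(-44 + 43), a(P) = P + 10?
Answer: -38 + 14*I ≈ -38.0 + 14.0*I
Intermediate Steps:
a(P) = 10 + P
A = -38 (A = -30 + 2*(-4) = -30 - 8 = -38)
M = I (M = sqrt(-1) = I ≈ 1.0*I)
M*a(4) + A = I*(10 + 4) - 38 = I*14 - 38 = 14*I - 38 = -38 + 14*I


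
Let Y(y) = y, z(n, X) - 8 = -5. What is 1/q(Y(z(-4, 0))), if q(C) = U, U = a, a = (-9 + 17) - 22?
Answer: -1/14 ≈ -0.071429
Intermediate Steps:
z(n, X) = 3 (z(n, X) = 8 - 5 = 3)
a = -14 (a = 8 - 22 = -14)
U = -14
q(C) = -14
1/q(Y(z(-4, 0))) = 1/(-14) = -1/14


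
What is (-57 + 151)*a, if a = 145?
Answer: 13630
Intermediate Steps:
(-57 + 151)*a = (-57 + 151)*145 = 94*145 = 13630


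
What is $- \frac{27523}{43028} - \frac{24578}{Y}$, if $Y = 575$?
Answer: $- \frac{1073367909}{24741100} \approx -43.384$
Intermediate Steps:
$- \frac{27523}{43028} - \frac{24578}{Y} = - \frac{27523}{43028} - \frac{24578}{575} = - \frac{1073367909}{24741100}$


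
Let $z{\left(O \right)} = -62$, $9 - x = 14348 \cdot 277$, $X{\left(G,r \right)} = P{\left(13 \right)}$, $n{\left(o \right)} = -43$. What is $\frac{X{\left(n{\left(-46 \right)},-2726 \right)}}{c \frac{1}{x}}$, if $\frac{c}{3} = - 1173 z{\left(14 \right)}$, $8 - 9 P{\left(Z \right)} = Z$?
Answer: $\frac{19871935}{1963602} \approx 10.12$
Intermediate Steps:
$P{\left(Z \right)} = \frac{8}{9} - \frac{Z}{9}$
$X{\left(G,r \right)} = - \frac{5}{9}$ ($X{\left(G,r \right)} = \frac{8}{9} - \frac{13}{9} = - \frac{5}{9}$)
$x = -3974387$ ($x = 9 - 14348 \cdot 277 = 9 - 3974396 = -3974387$)
$c = 218178$ ($c = 3 \left(\left(-1173\right) \left(-62\right)\right) = 3 \cdot 72726 = 218178$)
$\frac{X{\left(n{\left(-46 \right)},-2726 \right)}}{c \frac{1}{x}} = - \frac{5}{9 \frac{218178}{-3974387}} = - \frac{5}{9 \cdot 218178 \left(- \frac{1}{3974387}\right)} = - \frac{5}{9 \left(- \frac{218178}{3974387}\right)} = \left(- \frac{5}{9}\right) \left(- \frac{3974387}{218178}\right) = \frac{19871935}{1963602}$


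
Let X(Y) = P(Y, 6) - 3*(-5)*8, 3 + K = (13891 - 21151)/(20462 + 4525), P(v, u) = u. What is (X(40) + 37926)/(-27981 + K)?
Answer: -11319111/8324327 ≈ -1.3598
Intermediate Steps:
K = -27407/8329 (K = -3 + (13891 - 21151)/(20462 + 4525) = -3 - 7260/24987 = -3 - 7260*1/24987 = -3 - 2420/8329 = -27407/8329 ≈ -3.2906)
X(Y) = 126 (X(Y) = 6 - 3*(-5)*8 = 6 + 15*8 = 6 + 120 = 126)
(X(40) + 37926)/(-27981 + K) = (126 + 37926)/(-27981 - 27407/8329) = 38052/(-233081156/8329) = 38052*(-8329/233081156) = -11319111/8324327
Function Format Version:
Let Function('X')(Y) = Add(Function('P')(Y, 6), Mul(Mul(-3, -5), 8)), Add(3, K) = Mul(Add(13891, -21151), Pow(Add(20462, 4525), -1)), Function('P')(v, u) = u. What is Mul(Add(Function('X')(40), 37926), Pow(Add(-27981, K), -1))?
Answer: Rational(-11319111, 8324327) ≈ -1.3598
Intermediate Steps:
K = Rational(-27407, 8329) (K = Add(-3, Mul(Add(13891, -21151), Pow(Add(20462, 4525), -1))) = Add(-3, Mul(-7260, Pow(24987, -1))) = Add(-3, Mul(-7260, Rational(1, 24987))) = Add(-3, Rational(-2420, 8329)) = Rational(-27407, 8329) ≈ -3.2906)
Function('X')(Y) = 126 (Function('X')(Y) = Add(6, Mul(Mul(-3, -5), 8)) = Add(6, Mul(15, 8)) = Add(6, 120) = 126)
Mul(Add(Function('X')(40), 37926), Pow(Add(-27981, K), -1)) = Mul(Add(126, 37926), Pow(Add(-27981, Rational(-27407, 8329)), -1)) = Mul(38052, Pow(Rational(-233081156, 8329), -1)) = Mul(38052, Rational(-8329, 233081156)) = Rational(-11319111, 8324327)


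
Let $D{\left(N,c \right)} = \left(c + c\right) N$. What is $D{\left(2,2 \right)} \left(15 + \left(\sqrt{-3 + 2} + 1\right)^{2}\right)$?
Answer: $120 + 16 i \approx 120.0 + 16.0 i$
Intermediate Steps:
$D{\left(N,c \right)} = 2 N c$ ($D{\left(N,c \right)} = 2 c N = 2 N c$)
$D{\left(2,2 \right)} \left(15 + \left(\sqrt{-3 + 2} + 1\right)^{2}\right) = 2 \cdot 2 \cdot 2 \left(15 + \left(\sqrt{-3 + 2} + 1\right)^{2}\right) = 8 \left(15 + \left(\sqrt{-1} + 1\right)^{2}\right) = 8 \left(15 + \left(i + 1\right)^{2}\right) = 8 \left(15 + \left(1 + i\right)^{2}\right) = 120 + 8 \left(1 + i\right)^{2}$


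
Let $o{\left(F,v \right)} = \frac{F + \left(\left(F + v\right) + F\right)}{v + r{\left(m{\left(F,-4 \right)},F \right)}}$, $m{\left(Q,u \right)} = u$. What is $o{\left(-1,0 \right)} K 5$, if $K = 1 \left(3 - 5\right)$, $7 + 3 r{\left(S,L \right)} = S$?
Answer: $- \frac{90}{11} \approx -8.1818$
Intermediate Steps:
$r{\left(S,L \right)} = - \frac{7}{3} + \frac{S}{3}$
$o{\left(F,v \right)} = \frac{v + 3 F}{- \frac{11}{3} + v}$ ($o{\left(F,v \right)} = \frac{F + \left(\left(F + v\right) + F\right)}{v + \left(- \frac{7}{3} + \frac{1}{3} \left(-4\right)\right)} = \frac{F + \left(v + 2 F\right)}{v - \frac{11}{3}} = \frac{v + 3 F}{v - \frac{11}{3}} = \frac{v + 3 F}{- \frac{11}{3} + v}$)
$K = -2$ ($K = 1 \left(-2\right) = -2$)
$o{\left(-1,0 \right)} K 5 = \frac{3 \left(0 + 3 \left(-1\right)\right)}{-11 + 3 \cdot 0} \left(-2\right) 5 = \frac{3 \left(0 - 3\right)}{-11 + 0} \left(-2\right) 5 = 3 \frac{1}{-11} \left(-3\right) \left(-2\right) 5 = 3 \left(- \frac{1}{11}\right) \left(-3\right) \left(-2\right) 5 = \frac{9}{11} \left(-2\right) 5 = \left(- \frac{18}{11}\right) 5 = - \frac{90}{11}$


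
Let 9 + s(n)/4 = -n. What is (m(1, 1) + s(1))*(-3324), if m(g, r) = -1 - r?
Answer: 139608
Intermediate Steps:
s(n) = -36 - 4*n (s(n) = -36 + 4*(-n) = -36 - 4*n)
(m(1, 1) + s(1))*(-3324) = ((-1 - 1*1) + (-36 - 4*1))*(-3324) = ((-1 - 1) + (-36 - 4))*(-3324) = (-2 - 40)*(-3324) = -42*(-3324) = 139608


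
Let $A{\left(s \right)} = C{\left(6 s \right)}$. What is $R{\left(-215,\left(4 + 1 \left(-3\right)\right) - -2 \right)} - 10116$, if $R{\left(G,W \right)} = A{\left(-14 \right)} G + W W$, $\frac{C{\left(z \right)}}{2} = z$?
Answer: $26013$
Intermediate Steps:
$C{\left(z \right)} = 2 z$
$A{\left(s \right)} = 12 s$ ($A{\left(s \right)} = 2 \cdot 6 s = 12 s$)
$R{\left(G,W \right)} = W^{2} - 168 G$ ($R{\left(G,W \right)} = 12 \left(-14\right) G + W W = - 168 G + W^{2} = W^{2} - 168 G$)
$R{\left(-215,\left(4 + 1 \left(-3\right)\right) - -2 \right)} - 10116 = \left(\left(\left(4 + 1 \left(-3\right)\right) - -2\right)^{2} - -36120\right) - 10116 = \left(\left(\left(4 - 3\right) + 2\right)^{2} + 36120\right) - 10116 = \left(\left(1 + 2\right)^{2} + 36120\right) - 10116 = \left(3^{2} + 36120\right) - 10116 = \left(9 + 36120\right) - 10116 = 36129 - 10116 = 26013$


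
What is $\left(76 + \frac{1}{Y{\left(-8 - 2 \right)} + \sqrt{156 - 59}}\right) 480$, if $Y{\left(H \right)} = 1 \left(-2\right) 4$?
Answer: $\frac{402560}{11} + \frac{160 \sqrt{97}}{11} \approx 36740.0$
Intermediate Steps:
$Y{\left(H \right)} = -8$ ($Y{\left(H \right)} = \left(-2\right) 4 = -8$)
$\left(76 + \frac{1}{Y{\left(-8 - 2 \right)} + \sqrt{156 - 59}}\right) 480 = \left(76 + \frac{1}{-8 + \sqrt{156 - 59}}\right) 480 = \left(76 + \frac{1}{-8 + \sqrt{97}}\right) 480 = 36480 + \frac{480}{-8 + \sqrt{97}}$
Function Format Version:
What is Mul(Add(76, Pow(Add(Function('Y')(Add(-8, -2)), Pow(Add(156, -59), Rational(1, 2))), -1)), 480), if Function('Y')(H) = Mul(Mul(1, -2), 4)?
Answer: Add(Rational(402560, 11), Mul(Rational(160, 11), Pow(97, Rational(1, 2)))) ≈ 36740.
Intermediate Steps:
Function('Y')(H) = -8 (Function('Y')(H) = Mul(-2, 4) = -8)
Mul(Add(76, Pow(Add(Function('Y')(Add(-8, -2)), Pow(Add(156, -59), Rational(1, 2))), -1)), 480) = Mul(Add(76, Pow(Add(-8, Pow(Add(156, -59), Rational(1, 2))), -1)), 480) = Mul(Add(76, Pow(Add(-8, Pow(97, Rational(1, 2))), -1)), 480) = Add(36480, Mul(480, Pow(Add(-8, Pow(97, Rational(1, 2))), -1)))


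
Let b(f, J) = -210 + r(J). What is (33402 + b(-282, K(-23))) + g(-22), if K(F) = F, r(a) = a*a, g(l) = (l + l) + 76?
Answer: 33753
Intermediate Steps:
g(l) = 76 + 2*l (g(l) = 2*l + 76 = 76 + 2*l)
r(a) = a²
b(f, J) = -210 + J²
(33402 + b(-282, K(-23))) + g(-22) = (33402 + (-210 + (-23)²)) + (76 + 2*(-22)) = (33402 + (-210 + 529)) + (76 - 44) = (33402 + 319) + 32 = 33721 + 32 = 33753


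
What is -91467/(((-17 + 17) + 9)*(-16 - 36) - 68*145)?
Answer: 91467/10328 ≈ 8.8562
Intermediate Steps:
-91467/(((-17 + 17) + 9)*(-16 - 36) - 68*145) = -91467/((0 + 9)*(-52) - 9860) = -91467/(9*(-52) - 9860) = -91467/(-468 - 9860) = -91467/(-10328) = -91467*(-1/10328) = 91467/10328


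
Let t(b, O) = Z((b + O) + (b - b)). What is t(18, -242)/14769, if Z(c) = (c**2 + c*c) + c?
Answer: 33376/4923 ≈ 6.7796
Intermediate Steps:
Z(c) = c + 2*c**2 (Z(c) = (c**2 + c**2) + c = 2*c**2 + c = c + 2*c**2)
t(b, O) = (O + b)*(1 + 2*O + 2*b) (t(b, O) = ((b + O) + (b - b))*(1 + 2*((b + O) + (b - b))) = ((O + b) + 0)*(1 + 2*((O + b) + 0)) = (O + b)*(1 + 2*(O + b)) = (O + b)*(1 + (2*O + 2*b)) = (O + b)*(1 + 2*O + 2*b))
t(18, -242)/14769 = ((-242 + 18)*(1 + 2*(-242) + 2*18))/14769 = -224*(1 - 484 + 36)*(1/14769) = -224*(-447)*(1/14769) = 100128*(1/14769) = 33376/4923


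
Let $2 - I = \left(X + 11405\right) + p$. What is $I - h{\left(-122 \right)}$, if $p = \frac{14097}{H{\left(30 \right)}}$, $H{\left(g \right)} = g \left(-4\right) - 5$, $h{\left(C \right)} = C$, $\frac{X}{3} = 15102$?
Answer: $- \frac{7059278}{125} \approx -56474.0$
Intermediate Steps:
$X = 45306$ ($X = 3 \cdot 15102 = 45306$)
$H{\left(g \right)} = -5 - 4 g$ ($H{\left(g \right)} = - 4 g - 5 = -5 - 4 g$)
$p = - \frac{14097}{125}$ ($p = \frac{14097}{-5 - 120} = \frac{14097}{-125} = 14097 \left(- \frac{1}{125}\right) = - \frac{14097}{125} \approx -112.78$)
$I = - \frac{7074528}{125}$ ($I = 2 - \left(\left(45306 + 11405\right) - \frac{14097}{125}\right) = 2 - \left(56711 - \frac{14097}{125}\right) = 2 - \frac{7074778}{125} = - \frac{7074528}{125} \approx -56596.0$)
$I - h{\left(-122 \right)} = - \frac{7074528}{125} - -122 = - \frac{7074528}{125} + 122 = - \frac{7059278}{125}$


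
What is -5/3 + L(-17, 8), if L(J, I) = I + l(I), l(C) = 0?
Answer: 19/3 ≈ 6.3333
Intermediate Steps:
L(J, I) = I (L(J, I) = I + 0 = I)
-5/3 + L(-17, 8) = -5/3 + 8 = 19/3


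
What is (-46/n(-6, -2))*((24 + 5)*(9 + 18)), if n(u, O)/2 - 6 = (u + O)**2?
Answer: -18009/70 ≈ -257.27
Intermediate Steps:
n(u, O) = 12 + 2*(O + u)**2 (n(u, O) = 12 + 2*(u + O)**2 = 12 + 2*(O + u)**2)
(-46/n(-6, -2))*((24 + 5)*(9 + 18)) = (-46/(12 + 2*(-2 - 6)**2))*((24 + 5)*(9 + 18)) = (-46/(12 + 2*(-8)**2))*(29*27) = -46/(12 + 2*64)*783 = -46/(12 + 128)*783 = -46/140*783 = -46*1/140*783 = -23/70*783 = -18009/70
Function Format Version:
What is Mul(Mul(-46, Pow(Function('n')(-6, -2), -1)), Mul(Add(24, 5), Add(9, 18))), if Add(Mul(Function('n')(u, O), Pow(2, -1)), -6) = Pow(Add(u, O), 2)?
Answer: Rational(-18009, 70) ≈ -257.27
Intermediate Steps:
Function('n')(u, O) = Add(12, Mul(2, Pow(Add(O, u), 2))) (Function('n')(u, O) = Add(12, Mul(2, Pow(Add(u, O), 2))) = Add(12, Mul(2, Pow(Add(O, u), 2))))
Mul(Mul(-46, Pow(Function('n')(-6, -2), -1)), Mul(Add(24, 5), Add(9, 18))) = Mul(Mul(-46, Pow(Add(12, Mul(2, Pow(Add(-2, -6), 2))), -1)), Mul(Add(24, 5), Add(9, 18))) = Mul(Mul(-46, Pow(Add(12, Mul(2, Pow(-8, 2))), -1)), Mul(29, 27)) = Mul(Mul(-46, Pow(Add(12, Mul(2, 64)), -1)), 783) = Mul(Mul(-46, Pow(Add(12, 128), -1)), 783) = Mul(Mul(-46, Pow(140, -1)), 783) = Mul(Mul(-46, Rational(1, 140)), 783) = Mul(Rational(-23, 70), 783) = Rational(-18009, 70)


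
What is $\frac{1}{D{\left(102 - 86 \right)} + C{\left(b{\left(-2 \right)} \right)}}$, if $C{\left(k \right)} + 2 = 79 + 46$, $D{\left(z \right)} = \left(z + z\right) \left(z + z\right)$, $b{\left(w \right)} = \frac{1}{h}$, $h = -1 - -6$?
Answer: $\frac{1}{1147} \approx 0.00087184$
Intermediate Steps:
$h = 5$ ($h = -1 + 6 = 5$)
$b{\left(w \right)} = \frac{1}{5}$
$D{\left(z \right)} = 4 z^{2}$ ($D{\left(z \right)} = 2 z 2 z = 4 z^{2}$)
$C{\left(k \right)} = 123$ ($C{\left(k \right)} = -2 + \left(79 + 46\right) = -2 + 125 = 123$)
$\frac{1}{D{\left(102 - 86 \right)} + C{\left(b{\left(-2 \right)} \right)}} = \frac{1}{4 \left(102 - 86\right)^{2} + 123} = \frac{1}{4 \cdot 16^{2} + 123} = \frac{1}{4 \cdot 256 + 123} = \frac{1}{1024 + 123} = \frac{1}{1147}$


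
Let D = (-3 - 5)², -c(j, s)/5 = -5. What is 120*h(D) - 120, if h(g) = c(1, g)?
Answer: 2880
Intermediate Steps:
c(j, s) = 25 (c(j, s) = -5*(-5) = 25)
D = 64 (D = (-8)² = 64)
h(g) = 25
120*h(D) - 120 = 120*25 - 120 = 3000 - 120 = 2880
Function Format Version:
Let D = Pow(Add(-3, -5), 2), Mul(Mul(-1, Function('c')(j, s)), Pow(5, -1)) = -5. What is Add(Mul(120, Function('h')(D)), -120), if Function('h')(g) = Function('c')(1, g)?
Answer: 2880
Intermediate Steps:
Function('c')(j, s) = 25 (Function('c')(j, s) = Mul(-5, -5) = 25)
D = 64 (D = Pow(-8, 2) = 64)
Function('h')(g) = 25
Add(Mul(120, Function('h')(D)), -120) = Add(Mul(120, 25), -120) = Add(3000, -120) = 2880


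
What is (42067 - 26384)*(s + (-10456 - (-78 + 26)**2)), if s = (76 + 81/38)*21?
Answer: -6864935273/38 ≈ -1.8066e+8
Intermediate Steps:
s = 62349/38 (s = (76 + 81*(1/38))*21 = (76 + 81/38)*21 = (2969/38)*21 = 62349/38 ≈ 1640.8)
(42067 - 26384)*(s + (-10456 - (-78 + 26)**2)) = (42067 - 26384)*(62349/38 + (-10456 - (-78 + 26)**2)) = 15683*(62349/38 + (-10456 - 1*(-52)**2)) = 15683*(62349/38 + (-10456 - 1*2704)) = 15683*(62349/38 + (-10456 - 2704)) = 15683*(62349/38 - 13160) = 15683*(-437731/38) = -6864935273/38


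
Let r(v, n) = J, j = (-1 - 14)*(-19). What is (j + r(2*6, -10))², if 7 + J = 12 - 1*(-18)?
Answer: 94864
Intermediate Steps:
J = 23 (J = -7 + (12 - 1*(-18)) = -7 + (12 + 18) = -7 + 30 = 23)
j = 285 (j = -15*(-19) = 285)
r(v, n) = 23
(j + r(2*6, -10))² = (285 + 23)² = 308² = 94864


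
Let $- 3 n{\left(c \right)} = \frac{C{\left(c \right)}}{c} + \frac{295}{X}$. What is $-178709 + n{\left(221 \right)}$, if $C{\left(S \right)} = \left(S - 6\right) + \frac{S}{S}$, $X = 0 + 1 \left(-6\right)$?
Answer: $- \frac{710840503}{3978} \approx -1.7869 \cdot 10^{5}$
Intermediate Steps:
$X = -6$ ($X = 0 - 6 = -6$)
$C{\left(S \right)} = -5 + S$ ($C{\left(S \right)} = \left(-6 + S\right) + 1 = -5 + S$)
$n{\left(c \right)} = \frac{295}{18} - \frac{-5 + c}{3 c}$ ($n{\left(c \right)} = - \frac{\frac{-5 + c}{c} + \frac{295}{-6}}{3} = - \frac{\frac{-5 + c}{c} + 295 \left(- \frac{1}{6}\right)}{3} = - \frac{\frac{-5 + c}{c} - \frac{295}{6}}{3} = - \frac{- \frac{295}{6} + \frac{-5 + c}{c}}{3} = \frac{295}{18} - \frac{-5 + c}{3 c}$)
$-178709 + n{\left(221 \right)} = -178709 + \frac{30 + 289 \cdot 221}{18 \cdot 221} = -178709 + \frac{1}{18} \cdot \frac{1}{221} \left(30 + 63869\right) = -178709 + \frac{1}{18} \cdot \frac{1}{221} \cdot 63899 = -178709 + \frac{63899}{3978} = - \frac{710840503}{3978}$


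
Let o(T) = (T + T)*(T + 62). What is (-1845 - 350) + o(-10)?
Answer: -3235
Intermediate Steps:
o(T) = 2*T*(62 + T) (o(T) = (2*T)*(62 + T) = 2*T*(62 + T))
(-1845 - 350) + o(-10) = (-1845 - 350) + 2*(-10)*(62 - 10) = -2195 + 2*(-10)*52 = -2195 - 1040 = -3235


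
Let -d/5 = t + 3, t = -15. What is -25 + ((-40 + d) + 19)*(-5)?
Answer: -220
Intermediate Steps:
d = 60 (d = -5*(-15 + 3) = -5*(-12) = 60)
-25 + ((-40 + d) + 19)*(-5) = -25 + ((-40 + 60) + 19)*(-5) = -25 + (20 + 19)*(-5) = -25 + 39*(-5) = -25 - 195 = -220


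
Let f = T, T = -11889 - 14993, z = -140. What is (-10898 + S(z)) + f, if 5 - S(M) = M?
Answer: -37635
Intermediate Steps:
S(M) = 5 - M
T = -26882
f = -26882
(-10898 + S(z)) + f = (-10898 + (5 - 1*(-140))) - 26882 = (-10898 + (5 + 140)) - 26882 = (-10898 + 145) - 26882 = -10753 - 26882 = -37635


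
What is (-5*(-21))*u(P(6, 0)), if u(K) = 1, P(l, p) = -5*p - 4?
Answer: 105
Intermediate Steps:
P(l, p) = -4 - 5*p
(-5*(-21))*u(P(6, 0)) = -5*(-21)*1 = 105*1 = 105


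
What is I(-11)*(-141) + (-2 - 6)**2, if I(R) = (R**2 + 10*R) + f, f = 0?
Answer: -1487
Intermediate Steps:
I(R) = R**2 + 10*R (I(R) = (R**2 + 10*R) + 0 = R**2 + 10*R)
I(-11)*(-141) + (-2 - 6)**2 = -11*(10 - 11)*(-141) + (-2 - 6)**2 = -11*(-1)*(-141) + (-8)**2 = 11*(-141) + 64 = -1551 + 64 = -1487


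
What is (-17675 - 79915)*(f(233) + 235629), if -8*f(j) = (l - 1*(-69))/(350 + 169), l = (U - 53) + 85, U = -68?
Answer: -15912563067375/692 ≈ -2.2995e+10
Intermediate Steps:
l = -36 (l = (-68 - 53) + 85 = -121 + 85 = -36)
f(j) = -11/1384 (f(j) = -(-36 - 1*(-69))/(8*(350 + 169)) = -(-36 + 69)/(8*519) = -33/(8*519) = -⅛*11/173 = -11/1384)
(-17675 - 79915)*(f(233) + 235629) = (-17675 - 79915)*(-11/1384 + 235629) = -97590*326110525/1384 = -15912563067375/692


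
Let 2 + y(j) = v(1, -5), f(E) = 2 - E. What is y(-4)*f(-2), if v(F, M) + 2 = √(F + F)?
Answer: -16 + 4*√2 ≈ -10.343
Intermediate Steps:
v(F, M) = -2 + √2*√F (v(F, M) = -2 + √(F + F) = -2 + √(2*F) = -2 + √2*√F)
y(j) = -4 + √2 (y(j) = -2 + (-2 + √2*√1) = -2 + (-2 + √2*1) = -2 + (-2 + √2) = -4 + √2)
y(-4)*f(-2) = (-4 + √2)*(2 - 1*(-2)) = (-4 + √2)*(2 + 2) = (-4 + √2)*4 = -16 + 4*√2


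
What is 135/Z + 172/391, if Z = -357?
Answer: 169/2737 ≈ 0.061746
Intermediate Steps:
135/Z + 172/391 = 135/(-357) + 172/391 = 135*(-1/357) + 172*(1/391) = -45/119 + 172/391 = 169/2737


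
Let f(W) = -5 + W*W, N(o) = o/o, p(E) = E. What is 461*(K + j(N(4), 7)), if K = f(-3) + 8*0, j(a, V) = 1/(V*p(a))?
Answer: 13369/7 ≈ 1909.9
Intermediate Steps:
N(o) = 1
f(W) = -5 + W²
j(a, V) = 1/(V*a)
K = 4 (K = (-5 + (-3)²) + 8*0 = (-5 + 9) + 0 = 4 + 0 = 4)
461*(K + j(N(4), 7)) = 461*(4 + 1/(7*1)) = 461*(4 + (⅐)*1) = 461*(4 + ⅐) = 461*(29/7) = 13369/7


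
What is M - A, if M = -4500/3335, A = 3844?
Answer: -2564848/667 ≈ -3845.3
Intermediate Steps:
M = -900/667 (M = -4500*1/3335 = -900/667 ≈ -1.3493)
M - A = -900/667 - 1*3844 = -900/667 - 3844 = -2564848/667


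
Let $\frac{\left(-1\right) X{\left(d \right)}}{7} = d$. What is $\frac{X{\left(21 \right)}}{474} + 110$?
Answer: $\frac{17331}{158} \approx 109.69$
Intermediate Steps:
$X{\left(d \right)} = - 7 d$
$\frac{X{\left(21 \right)}}{474} + 110 = \frac{\left(-7\right) 21}{474} + 110 = \frac{1}{474} \left(-147\right) + 110 = - \frac{49}{158} + 110 = \frac{17331}{158}$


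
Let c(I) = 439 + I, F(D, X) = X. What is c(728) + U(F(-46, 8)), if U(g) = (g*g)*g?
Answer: 1679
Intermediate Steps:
U(g) = g**3 (U(g) = g**2*g = g**3)
c(728) + U(F(-46, 8)) = (439 + 728) + 8**3 = 1167 + 512 = 1679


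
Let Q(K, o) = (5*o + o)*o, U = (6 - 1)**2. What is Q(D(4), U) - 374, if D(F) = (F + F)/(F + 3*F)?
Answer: 3376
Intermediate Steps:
U = 25 (U = 5**2 = 25)
D(F) = 1/2 (D(F) = (2*F)/((4*F)) = (2*F)*(1/(4*F)) = 1/2)
Q(K, o) = 6*o**2 (Q(K, o) = (6*o)*o = 6*o**2)
Q(D(4), U) - 374 = 6*25**2 - 374 = 6*625 - 374 = 3750 - 374 = 3376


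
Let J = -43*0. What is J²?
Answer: 0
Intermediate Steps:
J = 0
J² = 0² = 0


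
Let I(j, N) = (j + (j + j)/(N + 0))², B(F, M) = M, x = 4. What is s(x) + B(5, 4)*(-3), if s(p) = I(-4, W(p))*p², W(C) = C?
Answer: 564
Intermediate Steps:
I(j, N) = (j + 2*j/N)² (I(j, N) = (j + (2*j)/N)² = (j + 2*j/N)²)
s(p) = 16*(2 + p)² (s(p) = ((-4)²*(2 + p)²/p²)*p² = (16*(2 + p)²/p²)*p² = 16*(2 + p)²)
s(x) + B(5, 4)*(-3) = 16*(2 + 4)² + 4*(-3) = 16*6² - 12 = 16*36 - 12 = 576 - 12 = 564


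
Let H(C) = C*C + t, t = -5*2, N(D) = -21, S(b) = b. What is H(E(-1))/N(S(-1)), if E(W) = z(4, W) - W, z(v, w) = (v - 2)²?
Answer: -5/7 ≈ -0.71429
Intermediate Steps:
z(v, w) = (-2 + v)²
t = -10
E(W) = 4 - W (E(W) = (-2 + 4)² - W = 2² - W = 4 - W)
H(C) = -10 + C² (H(C) = C*C - 10 = C² - 10 = -10 + C²)
H(E(-1))/N(S(-1)) = (-10 + (4 - 1*(-1))²)/(-21) = (-10 + (4 + 1)²)*(-1/21) = (-10 + 5²)*(-1/21) = (-10 + 25)*(-1/21) = 15*(-1/21) = -5/7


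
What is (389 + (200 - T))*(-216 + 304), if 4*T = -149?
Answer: 55110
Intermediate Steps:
T = -149/4 (T = (¼)*(-149) = -149/4 ≈ -37.250)
(389 + (200 - T))*(-216 + 304) = (389 + (200 - 1*(-149/4)))*(-216 + 304) = (389 + (200 + 149/4))*88 = (389 + 949/4)*88 = (2505/4)*88 = 55110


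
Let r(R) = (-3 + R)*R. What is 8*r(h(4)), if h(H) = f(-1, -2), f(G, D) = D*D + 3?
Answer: 224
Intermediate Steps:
f(G, D) = 3 + D**2 (f(G, D) = D**2 + 3 = 3 + D**2)
h(H) = 7 (h(H) = 3 + (-2)**2 = 3 + 4 = 7)
r(R) = R*(-3 + R)
8*r(h(4)) = 8*(7*(-3 + 7)) = 8*(7*4) = 8*28 = 224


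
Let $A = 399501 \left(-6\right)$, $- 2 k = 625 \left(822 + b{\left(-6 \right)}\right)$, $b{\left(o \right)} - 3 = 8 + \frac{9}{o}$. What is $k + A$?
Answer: $- \frac{10627399}{4} \approx -2.6568 \cdot 10^{6}$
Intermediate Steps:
$b{\left(o \right)} = 11 + \frac{9}{o}$ ($b{\left(o \right)} = 3 + \left(8 + \frac{9}{o}\right) = 11 + \frac{9}{o}$)
$k = - \frac{1039375}{4}$ ($k = - \frac{625 \left(822 + \left(11 + \frac{9}{-6}\right)\right)}{2} = - \frac{625 \left(822 + \left(11 + 9 \left(- \frac{1}{6}\right)\right)\right)}{2} = - \frac{625 \left(822 + \left(11 - \frac{3}{2}\right)\right)}{2} = - \frac{625 \left(822 + \frac{19}{2}\right)}{2} = - \frac{625 \cdot \frac{1663}{2}}{2} = \left(- \frac{1}{2}\right) \frac{1039375}{2} = - \frac{1039375}{4} \approx -2.5984 \cdot 10^{5}$)
$A = -2397006$
$k + A = - \frac{1039375}{4} - 2397006 = - \frac{10627399}{4}$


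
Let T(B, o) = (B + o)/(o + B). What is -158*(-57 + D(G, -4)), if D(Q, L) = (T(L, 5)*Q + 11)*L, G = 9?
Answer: 21646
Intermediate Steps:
T(B, o) = 1 (T(B, o) = (B + o)/(B + o) = 1)
D(Q, L) = L*(11 + Q) (D(Q, L) = (1*Q + 11)*L = (Q + 11)*L = (11 + Q)*L = L*(11 + Q))
-158*(-57 + D(G, -4)) = -158*(-57 - 4*(11 + 9)) = -158*(-57 - 4*20) = -158*(-57 - 80) = -158*(-137) = 21646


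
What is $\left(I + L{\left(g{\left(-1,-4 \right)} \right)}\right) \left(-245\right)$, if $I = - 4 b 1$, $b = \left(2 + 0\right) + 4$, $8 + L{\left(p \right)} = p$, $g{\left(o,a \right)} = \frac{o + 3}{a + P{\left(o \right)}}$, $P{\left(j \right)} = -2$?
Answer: $\frac{23765}{3} \approx 7921.7$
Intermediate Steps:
$g{\left(o,a \right)} = \frac{3 + o}{-2 + a}$ ($g{\left(o,a \right)} = \frac{o + 3}{a - 2} = \frac{3 + o}{-2 + a}$)
$L{\left(p \right)} = -8 + p$
$b = 6$ ($b = 2 + 4 = 6$)
$I = -24$ ($I = \left(-4\right) 6 \cdot 1 = \left(-24\right) 1 = -24$)
$\left(I + L{\left(g{\left(-1,-4 \right)} \right)}\right) \left(-245\right) = \left(-24 - \left(8 - \frac{3 - 1}{-2 - 4}\right)\right) \left(-245\right) = \left(-24 - \left(8 - \frac{1}{-6} \cdot 2\right)\right) \left(-245\right) = \left(-24 - \frac{25}{3}\right) \left(-245\right) = \left(- \frac{97}{3}\right) \left(-245\right) = \frac{23765}{3}$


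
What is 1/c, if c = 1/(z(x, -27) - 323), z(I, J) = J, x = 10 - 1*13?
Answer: -350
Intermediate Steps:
x = -3 (x = 10 - 13 = -3)
c = -1/350 (c = 1/(-27 - 323) = 1/(-350) = -1/350 ≈ -0.0028571)
1/c = 1/(-1/350) = -350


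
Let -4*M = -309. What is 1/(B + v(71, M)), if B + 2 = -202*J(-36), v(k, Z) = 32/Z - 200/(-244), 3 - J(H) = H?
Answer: -18849/148506862 ≈ -0.00012692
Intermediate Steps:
M = 309/4 (M = -¼*(-309) = 309/4 ≈ 77.250)
J(H) = 3 - H
v(k, Z) = 50/61 + 32/Z (v(k, Z) = 32/Z - 200*(-1/244) = 32/Z + 50/61 = 50/61 + 32/Z)
B = -7880 (B = -2 - 202*(3 - 1*(-36)) = -2 - 202*(3 + 36) = -2 - 202*39 = -2 - 7878 = -7880)
1/(B + v(71, M)) = 1/(-7880 + (50/61 + 32/(309/4))) = 1/(-7880 + (50/61 + 32*(4/309))) = 1/(-7880 + (50/61 + 128/309)) = 1/(-7880 + 23258/18849) = 1/(-148506862/18849) = -18849/148506862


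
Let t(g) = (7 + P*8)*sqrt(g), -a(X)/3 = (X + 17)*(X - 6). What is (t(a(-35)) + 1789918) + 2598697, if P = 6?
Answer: 4388615 + 165*I*sqrt(246) ≈ 4.3886e+6 + 2587.9*I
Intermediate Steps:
a(X) = -3*(-6 + X)*(17 + X) (a(X) = -3*(X + 17)*(X - 6) = -3*(17 + X)*(-6 + X) = -3*(-6 + X)*(17 + X))
t(g) = 55*sqrt(g) (t(g) = (7 + 6*8)*sqrt(g) = (7 + 48)*sqrt(g) = 55*sqrt(g))
(t(a(-35)) + 1789918) + 2598697 = (55*sqrt(306 - 33*(-35) - 3*(-35)**2) + 1789918) + 2598697 = (55*sqrt(306 + 1155 - 3*1225) + 1789918) + 2598697 = (55*sqrt(306 + 1155 - 3675) + 1789918) + 2598697 = (55*sqrt(-2214) + 1789918) + 2598697 = (55*(3*I*sqrt(246)) + 1789918) + 2598697 = (165*I*sqrt(246) + 1789918) + 2598697 = (1789918 + 165*I*sqrt(246)) + 2598697 = 4388615 + 165*I*sqrt(246)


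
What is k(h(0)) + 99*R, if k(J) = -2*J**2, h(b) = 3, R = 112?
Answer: 11070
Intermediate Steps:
k(h(0)) + 99*R = -2*3**2 + 99*112 = -2*9 + 11088 = -18 + 11088 = 11070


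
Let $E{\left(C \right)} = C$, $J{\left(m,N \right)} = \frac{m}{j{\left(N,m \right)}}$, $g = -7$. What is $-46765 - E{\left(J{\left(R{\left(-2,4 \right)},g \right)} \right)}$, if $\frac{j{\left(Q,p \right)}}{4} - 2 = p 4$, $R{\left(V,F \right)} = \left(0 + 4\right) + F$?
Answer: $- \frac{795006}{17} \approx -46765.0$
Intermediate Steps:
$R{\left(V,F \right)} = 4 + F$
$j{\left(Q,p \right)} = 8 + 16 p$ ($j{\left(Q,p \right)} = 8 + 4 p 4 = 8 + 4 \cdot 4 p = 8 + 16 p$)
$J{\left(m,N \right)} = \frac{m}{8 + 16 m}$
$-46765 - E{\left(J{\left(R{\left(-2,4 \right)},g \right)} \right)} = -46765 - \frac{4 + 4}{8 \left(1 + 2 \left(4 + 4\right)\right)} = -46765 - \frac{1}{8} \cdot 8 \frac{1}{1 + 2 \cdot 8} = -46765 - \frac{1}{8} \cdot 8 \frac{1}{1 + 16} = -46765 - \frac{1}{8} \cdot 8 \cdot \frac{1}{17} = -46765 - \frac{1}{17} = - \frac{795006}{17}$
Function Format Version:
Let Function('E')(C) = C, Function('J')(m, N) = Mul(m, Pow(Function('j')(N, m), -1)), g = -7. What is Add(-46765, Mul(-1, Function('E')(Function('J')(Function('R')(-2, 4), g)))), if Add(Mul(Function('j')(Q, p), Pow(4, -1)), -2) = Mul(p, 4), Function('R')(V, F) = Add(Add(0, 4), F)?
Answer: Rational(-795006, 17) ≈ -46765.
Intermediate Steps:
Function('R')(V, F) = Add(4, F)
Function('j')(Q, p) = Add(8, Mul(16, p)) (Function('j')(Q, p) = Add(8, Mul(4, Mul(p, 4))) = Add(8, Mul(4, Mul(4, p))) = Add(8, Mul(16, p)))
Function('J')(m, N) = Mul(m, Pow(Add(8, Mul(16, m)), -1))
Add(-46765, Mul(-1, Function('E')(Function('J')(Function('R')(-2, 4), g)))) = Add(-46765, Mul(-1, Mul(Rational(1, 8), Add(4, 4), Pow(Add(1, Mul(2, Add(4, 4))), -1)))) = Add(-46765, Mul(-1, Mul(Rational(1, 8), 8, Pow(Add(1, Mul(2, 8)), -1)))) = Add(-46765, Mul(-1, Mul(Rational(1, 8), 8, Pow(Add(1, 16), -1)))) = Add(-46765, Mul(-1, Mul(Rational(1, 8), 8, Pow(17, -1)))) = Add(-46765, Mul(-1, Mul(Rational(1, 8), 8, Rational(1, 17)))) = Add(-46765, Mul(-1, Rational(1, 17))) = Add(-46765, Rational(-1, 17)) = Rational(-795006, 17)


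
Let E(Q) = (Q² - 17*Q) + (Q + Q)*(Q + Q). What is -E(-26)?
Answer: -3822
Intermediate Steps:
E(Q) = -17*Q + 5*Q² (E(Q) = (Q² - 17*Q) + (2*Q)*(2*Q) = (Q² - 17*Q) + 4*Q² = -17*Q + 5*Q²)
-E(-26) = -(-26)*(-17 + 5*(-26)) = -(-26)*(-17 - 130) = -(-26)*(-147) = -1*3822 = -3822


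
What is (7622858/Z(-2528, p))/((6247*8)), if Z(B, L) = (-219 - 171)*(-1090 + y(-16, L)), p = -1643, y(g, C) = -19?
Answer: 3811429/10807559880 ≈ 0.00035266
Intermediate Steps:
Z(B, L) = 432510 (Z(B, L) = (-219 - 171)*(-1090 - 19) = -390*(-1109) = 432510)
(7622858/Z(-2528, p))/((6247*8)) = (7622858/432510)/((6247*8)) = (7622858*(1/432510))/49976 = (3811429/216255)*(1/49976) = 3811429/10807559880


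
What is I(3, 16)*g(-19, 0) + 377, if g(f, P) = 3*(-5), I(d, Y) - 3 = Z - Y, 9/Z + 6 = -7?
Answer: 7571/13 ≈ 582.38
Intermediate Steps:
Z = -9/13 (Z = 9/(-6 - 7) = 9/(-13) = 9*(-1/13) = -9/13 ≈ -0.69231)
I(d, Y) = 30/13 - Y (I(d, Y) = 3 + (-9/13 - Y) = 30/13 - Y)
g(f, P) = -15
I(3, 16)*g(-19, 0) + 377 = (30/13 - 1*16)*(-15) + 377 = (30/13 - 16)*(-15) + 377 = -178/13*(-15) + 377 = 2670/13 + 377 = 7571/13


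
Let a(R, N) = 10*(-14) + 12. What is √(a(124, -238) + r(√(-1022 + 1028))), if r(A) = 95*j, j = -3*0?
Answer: 8*I*√2 ≈ 11.314*I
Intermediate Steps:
a(R, N) = -128 (a(R, N) = -140 + 12 = -128)
j = 0
r(A) = 0 (r(A) = 95*0 = 0)
√(a(124, -238) + r(√(-1022 + 1028))) = √(-128 + 0) = √(-128) = 8*I*√2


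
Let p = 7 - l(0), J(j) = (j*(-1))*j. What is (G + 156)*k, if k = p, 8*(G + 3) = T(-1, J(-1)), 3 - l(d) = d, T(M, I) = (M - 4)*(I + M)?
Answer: 617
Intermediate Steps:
J(j) = -j² (J(j) = (-j)*j = -j²)
T(M, I) = (-4 + M)*(I + M)
l(d) = 3 - d
G = -7/4 (G = -3 + ((-1)² - (-4)*(-1)² - 4*(-1) - 1*(-1)²*(-1))/8 = -3 + (1 - (-4) + 4 - 1*1*(-1))/8 = -3 + (1 - 4*(-1) + 4 - 1*(-1))/8 = -3 + (1 + 4 + 4 + 1)/8 = -3 + (⅛)*10 = -3 + 5/4 = -7/4 ≈ -1.7500)
p = 4 (p = 7 - (3 - 1*0) = 7 - (3 + 0) = 7 - 1*3 = 7 - 3 = 4)
k = 4
(G + 156)*k = (-7/4 + 156)*4 = (617/4)*4 = 617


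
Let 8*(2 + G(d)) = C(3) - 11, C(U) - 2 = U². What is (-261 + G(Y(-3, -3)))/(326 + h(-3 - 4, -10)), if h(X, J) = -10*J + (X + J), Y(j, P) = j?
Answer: -263/409 ≈ -0.64303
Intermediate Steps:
C(U) = 2 + U²
G(d) = -2 (G(d) = -2 + ((2 + 3²) - 11)/8 = -2 + ((2 + 9) - 11)/8 = -2 + (11 - 11)/8 = -2 + (⅛)*0 = -2 + 0 = -2)
h(X, J) = X - 9*J (h(X, J) = -10*J + (J + X) = X - 9*J)
(-261 + G(Y(-3, -3)))/(326 + h(-3 - 4, -10)) = (-261 - 2)/(326 + ((-3 - 4) - 9*(-10))) = -263/(326 + (-7 + 90)) = -263/(326 + 83) = -263/409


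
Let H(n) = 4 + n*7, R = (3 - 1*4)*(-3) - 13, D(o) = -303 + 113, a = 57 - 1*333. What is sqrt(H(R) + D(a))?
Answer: 16*I ≈ 16.0*I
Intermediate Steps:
a = -276 (a = 57 - 333 = -276)
D(o) = -190
R = -10 (R = (3 - 4)*(-3) - 13 = -1*(-3) - 13 = 3 - 13 = -10)
H(n) = 4 + 7*n
sqrt(H(R) + D(a)) = sqrt((4 + 7*(-10)) - 190) = sqrt((4 - 70) - 190) = sqrt(-66 - 190) = sqrt(-256) = 16*I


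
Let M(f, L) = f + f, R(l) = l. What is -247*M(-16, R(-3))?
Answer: 7904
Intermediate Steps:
M(f, L) = 2*f
-247*M(-16, R(-3)) = -494*(-16) = -247*(-32) = 7904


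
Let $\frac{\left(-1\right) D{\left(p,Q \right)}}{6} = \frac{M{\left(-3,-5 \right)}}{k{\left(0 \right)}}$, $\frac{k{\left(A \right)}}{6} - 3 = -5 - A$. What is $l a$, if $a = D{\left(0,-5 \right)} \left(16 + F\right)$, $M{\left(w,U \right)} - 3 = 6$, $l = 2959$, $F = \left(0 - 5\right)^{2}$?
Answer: $\frac{1091871}{2} \approx 5.4594 \cdot 10^{5}$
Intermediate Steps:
$k{\left(A \right)} = -12 - 6 A$ ($k{\left(A \right)} = 18 + 6 \left(-5 - A\right) = 18 - \left(30 + 6 A\right) = -12 - 6 A$)
$F = 25$ ($F = \left(-5\right)^{2} = 25$)
$M{\left(w,U \right)} = 9$ ($M{\left(w,U \right)} = 3 + 6 = 9$)
$D{\left(p,Q \right)} = \frac{9}{2}$ ($D{\left(p,Q \right)} = - 6 \frac{9}{-12 - 0} = - 6 \frac{9}{-12 + 0} = - 6 \frac{9}{-12} = - 6 \cdot 9 \left(- \frac{1}{12}\right) = \left(-6\right) \left(- \frac{3}{4}\right) = \frac{9}{2}$)
$a = \frac{369}{2}$ ($a = \frac{9 \left(16 + 25\right)}{2} = \frac{9}{2} \cdot 41 = \frac{369}{2} \approx 184.5$)
$l a = 2959 \cdot \frac{369}{2} = \frac{1091871}{2}$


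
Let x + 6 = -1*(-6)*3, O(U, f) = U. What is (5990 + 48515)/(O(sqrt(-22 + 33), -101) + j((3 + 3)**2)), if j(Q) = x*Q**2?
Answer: 847661760/241864693 - 54505*sqrt(11)/241864693 ≈ 3.5039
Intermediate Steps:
x = 12 (x = -6 - 1*(-6)*3 = -6 + 6*3 = -6 + 18 = 12)
j(Q) = 12*Q**2
(5990 + 48515)/(O(sqrt(-22 + 33), -101) + j((3 + 3)**2)) = (5990 + 48515)/(sqrt(-22 + 33) + 12*((3 + 3)**2)**2) = 54505/(sqrt(11) + 12*(6**2)**2) = 54505/(sqrt(11) + 12*36**2) = 54505/(sqrt(11) + 12*1296) = 54505/(sqrt(11) + 15552) = 54505/(15552 + sqrt(11))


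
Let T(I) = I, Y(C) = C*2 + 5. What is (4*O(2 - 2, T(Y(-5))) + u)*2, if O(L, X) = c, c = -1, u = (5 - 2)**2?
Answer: 10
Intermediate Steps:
Y(C) = 5 + 2*C (Y(C) = 2*C + 5 = 5 + 2*C)
u = 9 (u = 3**2 = 9)
O(L, X) = -1
(4*O(2 - 2, T(Y(-5))) + u)*2 = (4*(-1) + 9)*2 = (-4 + 9)*2 = 5*2 = 10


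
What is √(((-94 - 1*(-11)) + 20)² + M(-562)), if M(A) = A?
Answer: √3407 ≈ 58.370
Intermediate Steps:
√(((-94 - 1*(-11)) + 20)² + M(-562)) = √(((-94 - 1*(-11)) + 20)² - 562) = √(((-94 + 11) + 20)² - 562) = √((-83 + 20)² - 562) = √((-63)² - 562) = √(3969 - 562) = √3407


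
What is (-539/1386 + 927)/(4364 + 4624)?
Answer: 16679/161784 ≈ 0.10309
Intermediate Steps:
(-539/1386 + 927)/(4364 + 4624) = (-539*1/1386 + 927)/8988 = (-7/18 + 927)*(1/8988) = (16679/18)*(1/8988) = 16679/161784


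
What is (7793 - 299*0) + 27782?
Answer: 35575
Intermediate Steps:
(7793 - 299*0) + 27782 = (7793 + 0) + 27782 = 7793 + 27782 = 35575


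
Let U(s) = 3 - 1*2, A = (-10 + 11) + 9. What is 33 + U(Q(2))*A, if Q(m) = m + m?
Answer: 43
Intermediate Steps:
Q(m) = 2*m
A = 10 (A = 1 + 9 = 10)
U(s) = 1 (U(s) = 3 - 2 = 1)
33 + U(Q(2))*A = 33 + 1*10 = 33 + 10 = 43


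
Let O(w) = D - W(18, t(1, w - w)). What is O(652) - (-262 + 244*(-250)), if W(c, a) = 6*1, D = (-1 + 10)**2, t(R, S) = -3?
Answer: 61337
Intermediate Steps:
D = 81 (D = 9**2 = 81)
W(c, a) = 6
O(w) = 75 (O(w) = 81 - 1*6 = 81 - 6 = 75)
O(652) - (-262 + 244*(-250)) = 75 - (-262 + 244*(-250)) = 75 - (-262 - 61000) = 75 - 1*(-61262) = 75 + 61262 = 61337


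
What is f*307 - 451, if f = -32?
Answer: -10275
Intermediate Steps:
f*307 - 451 = -32*307 - 451 = -9824 - 451 = -10275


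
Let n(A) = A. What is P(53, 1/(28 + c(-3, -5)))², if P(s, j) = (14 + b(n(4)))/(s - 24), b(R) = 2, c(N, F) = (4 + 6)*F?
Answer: 256/841 ≈ 0.30440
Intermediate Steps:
c(N, F) = 10*F
P(s, j) = 16/(-24 + s) (P(s, j) = (14 + 2)/(s - 24) = 16/(-24 + s))
P(53, 1/(28 + c(-3, -5)))² = (16/(-24 + 53))² = (16/29)² = 256/841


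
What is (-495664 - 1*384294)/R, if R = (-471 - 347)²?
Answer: -439979/334562 ≈ -1.3151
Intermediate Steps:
R = 669124 (R = (-818)² = 669124)
(-495664 - 1*384294)/R = (-495664 - 1*384294)/669124 = (-495664 - 384294)*(1/669124) = -879958*1/669124 = -439979/334562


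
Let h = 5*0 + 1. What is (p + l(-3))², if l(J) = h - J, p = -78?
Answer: 5476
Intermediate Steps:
h = 1 (h = 0 + 1 = 1)
l(J) = 1 - J
(p + l(-3))² = (-78 + (1 - 1*(-3)))² = (-78 + (1 + 3))² = (-78 + 4)² = (-74)² = 5476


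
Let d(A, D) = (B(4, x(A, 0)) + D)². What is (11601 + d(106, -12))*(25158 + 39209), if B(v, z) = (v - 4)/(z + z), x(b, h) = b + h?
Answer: 755990415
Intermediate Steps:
B(v, z) = (-4 + v)/(2*z) (B(v, z) = (-4 + v)/((2*z)) = (-4 + v)*(1/(2*z)) = (-4 + v)/(2*z))
d(A, D) = D² (d(A, D) = ((-4 + 4)/(2*(A + 0)) + D)² = ((½)*0/A + D)² = (0 + D)² = D²)
(11601 + d(106, -12))*(25158 + 39209) = (11601 + (-12)²)*(25158 + 39209) = (11601 + 144)*64367 = 11745*64367 = 755990415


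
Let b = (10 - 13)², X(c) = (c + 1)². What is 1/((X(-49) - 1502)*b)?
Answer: 1/7218 ≈ 0.00013854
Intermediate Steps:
X(c) = (1 + c)²
b = 9 (b = (-3)² = 9)
1/((X(-49) - 1502)*b) = 1/((1 - 49)² - 1502*9) = (⅑)/((-48)² - 1502) = (⅑)/(2304 - 1502) = (⅑)/802 = (1/802)*(⅑) = 1/7218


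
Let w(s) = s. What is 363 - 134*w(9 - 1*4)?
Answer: -307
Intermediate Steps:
363 - 134*w(9 - 1*4) = 363 - 134*(9 - 1*4) = 363 - 134*(9 - 4) = 363 - 134*5 = 363 - 670 = -307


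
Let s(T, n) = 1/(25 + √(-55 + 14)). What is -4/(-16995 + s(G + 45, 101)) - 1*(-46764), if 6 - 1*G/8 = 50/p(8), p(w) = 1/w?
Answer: 8995520602152944/192359946901 - 4*I*√41/192359946901 ≈ 46764.0 - 1.3315e-10*I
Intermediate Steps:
G = -3152 (G = 48 - 400/(1/8) = 48 - 400/⅛ = 48 - 400*8 = 48 - 8*400 = 48 - 3200 = -3152)
s(T, n) = 1/(25 + I*√41) (s(T, n) = 1/(25 + √(-41)) = 1/(25 + I*√41))
-4/(-16995 + s(G + 45, 101)) - 1*(-46764) = -4/(-16995 + (25/666 - I*√41/666)) - 1*(-46764) = -4/(-11318645/666 - I*√41/666) + 46764 = 46764 - 4/(-11318645/666 - I*√41/666)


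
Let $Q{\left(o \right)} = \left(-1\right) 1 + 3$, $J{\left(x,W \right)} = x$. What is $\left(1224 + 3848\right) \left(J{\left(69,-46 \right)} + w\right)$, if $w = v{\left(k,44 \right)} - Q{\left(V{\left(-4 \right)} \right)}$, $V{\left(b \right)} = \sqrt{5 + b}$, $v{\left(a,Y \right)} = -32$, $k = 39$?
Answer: $177520$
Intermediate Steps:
$Q{\left(o \right)} = 2$ ($Q{\left(o \right)} = -1 + 3 = 2$)
$w = -34$ ($w = -32 - 2 = -34$)
$\left(1224 + 3848\right) \left(J{\left(69,-46 \right)} + w\right) = \left(1224 + 3848\right) \left(69 - 34\right) = 5072 \cdot 35 = 177520$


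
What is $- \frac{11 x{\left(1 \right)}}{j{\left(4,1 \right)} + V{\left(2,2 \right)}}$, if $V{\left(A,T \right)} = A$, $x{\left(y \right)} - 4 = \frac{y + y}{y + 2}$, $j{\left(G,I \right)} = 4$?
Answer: $- \frac{77}{9} \approx -8.5556$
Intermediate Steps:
$x{\left(y \right)} = 4 + \frac{2 y}{2 + y}$ ($x{\left(y \right)} = 4 + \frac{y + y}{y + 2} = 4 + \frac{2 y}{2 + y}$)
$- \frac{11 x{\left(1 \right)}}{j{\left(4,1 \right)} + V{\left(2,2 \right)}} = - \frac{11 \frac{2 \left(4 + 3 \cdot 1\right)}{2 + 1}}{4 + 2} = - \frac{11 \frac{2 \left(4 + 3\right)}{3}}{6} = - \frac{11 \cdot 2 \cdot \frac{1}{3} \cdot 7}{6} = - \frac{11 \cdot \frac{14}{3}}{6} = - \frac{154}{3 \cdot 6} = \left(-1\right) \frac{77}{9} = - \frac{77}{9}$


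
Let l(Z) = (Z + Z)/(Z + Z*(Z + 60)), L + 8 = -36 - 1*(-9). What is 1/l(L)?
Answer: 13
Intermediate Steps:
L = -35 (L = -8 + (-36 - 1*(-9)) = -8 + (-36 + 9) = -8 - 27 = -35)
l(Z) = 2*Z/(Z + Z*(60 + Z)) (l(Z) = (2*Z)/(Z + Z*(60 + Z)) = 2*Z/(Z + Z*(60 + Z)))
1/l(L) = 1/(2/(61 - 35)) = 1/(2/26) = 1/(2*(1/26)) = 1/(1/13) = 13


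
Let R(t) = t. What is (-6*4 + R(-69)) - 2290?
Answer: -2383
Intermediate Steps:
(-6*4 + R(-69)) - 2290 = (-6*4 - 69) - 2290 = (-24 - 69) - 2290 = -93 - 2290 = -2383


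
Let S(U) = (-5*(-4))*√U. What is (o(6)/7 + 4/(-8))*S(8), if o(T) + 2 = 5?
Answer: -20*√2/7 ≈ -4.0406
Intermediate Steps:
o(T) = 3 (o(T) = -2 + 5 = 3)
S(U) = 20*√U
(o(6)/7 + 4/(-8))*S(8) = (3/7 + 4/(-8))*(20*√8) = (3*(⅐) + 4*(-⅛))*(20*(2*√2)) = (3/7 - ½)*(40*√2) = -20*√2/7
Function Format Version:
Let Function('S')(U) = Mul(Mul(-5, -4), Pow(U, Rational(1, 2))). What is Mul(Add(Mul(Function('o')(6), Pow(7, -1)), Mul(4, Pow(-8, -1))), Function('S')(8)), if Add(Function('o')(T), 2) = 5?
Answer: Mul(Rational(-20, 7), Pow(2, Rational(1, 2))) ≈ -4.0406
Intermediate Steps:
Function('o')(T) = 3 (Function('o')(T) = Add(-2, 5) = 3)
Function('S')(U) = Mul(20, Pow(U, Rational(1, 2)))
Mul(Add(Mul(Function('o')(6), Pow(7, -1)), Mul(4, Pow(-8, -1))), Function('S')(8)) = Mul(Add(Mul(3, Pow(7, -1)), Mul(4, Pow(-8, -1))), Mul(20, Pow(8, Rational(1, 2)))) = Mul(Add(Mul(3, Rational(1, 7)), Mul(4, Rational(-1, 8))), Mul(20, Mul(2, Pow(2, Rational(1, 2))))) = Mul(Add(Rational(3, 7), Rational(-1, 2)), Mul(40, Pow(2, Rational(1, 2)))) = Mul(Rational(-1, 14), Mul(40, Pow(2, Rational(1, 2)))) = Mul(Rational(-20, 7), Pow(2, Rational(1, 2)))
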